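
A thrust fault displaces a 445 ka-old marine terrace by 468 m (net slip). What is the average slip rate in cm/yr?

rate = 468 m / 445 ka = 0.00105 m/yr = 0.105 cm/yr

0.105 cm/yr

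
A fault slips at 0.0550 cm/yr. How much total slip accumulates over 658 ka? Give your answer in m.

slip = rate × time = 0.0550 cm/yr × 658 ka = 362 m

362 m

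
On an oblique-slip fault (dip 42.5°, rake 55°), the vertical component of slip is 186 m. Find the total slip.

dip-slip = throw / sin(dip) = 186 / sin(42.5°) = 275.3 m
net slip = dip-slip / sin(rake) = 275.3 / sin(55°) = 336 m

336 m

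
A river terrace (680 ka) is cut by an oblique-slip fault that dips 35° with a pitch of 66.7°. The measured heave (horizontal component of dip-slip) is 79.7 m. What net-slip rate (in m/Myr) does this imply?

dip-slip = heave / cos(dip) = 79.7 / cos(35°) = 97.30 m
net slip = dip-slip / sin(rake) = 97.30 / sin(66.7°) = 105.9 m
rate = 105.9 m / 680 ka = 0.000156 m/yr = 156 m/Myr

156 m/Myr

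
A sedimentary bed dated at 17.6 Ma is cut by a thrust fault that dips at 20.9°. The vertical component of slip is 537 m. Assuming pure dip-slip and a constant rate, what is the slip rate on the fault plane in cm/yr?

0.00855 cm/yr

dip-slip = throw / sin(dip) = 537 m / sin(20.9°) = 1505 m
rate = 1505 m / 17.6 Ma = 0.0000855 m/yr = 0.00855 cm/yr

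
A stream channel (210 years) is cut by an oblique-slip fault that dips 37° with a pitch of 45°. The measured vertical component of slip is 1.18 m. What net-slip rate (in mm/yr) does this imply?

dip-slip = throw / sin(dip) = 1.18 / sin(37°) = 1.961 m
net slip = dip-slip / sin(rake) = 1.961 / sin(45°) = 2.773 m
rate = 2.773 m / 210 years = 0.0132 m/yr = 13.2 mm/yr

13.2 mm/yr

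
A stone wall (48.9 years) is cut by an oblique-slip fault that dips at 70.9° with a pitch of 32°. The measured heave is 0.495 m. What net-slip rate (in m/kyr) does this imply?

58.4 m/kyr

dip-slip = heave / cos(dip) = 0.495 / cos(70.9°) = 1.513 m
net slip = dip-slip / sin(rake) = 1.513 / sin(32°) = 2.855 m
rate = 2.855 m / 48.9 years = 0.0584 m/yr = 58.4 m/kyr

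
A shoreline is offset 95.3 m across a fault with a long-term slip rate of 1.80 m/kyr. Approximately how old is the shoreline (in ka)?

52.9 ka

age = offset / rate = 95.3 m / (1.80 m/kyr) = 52900 yr = 52.9 ka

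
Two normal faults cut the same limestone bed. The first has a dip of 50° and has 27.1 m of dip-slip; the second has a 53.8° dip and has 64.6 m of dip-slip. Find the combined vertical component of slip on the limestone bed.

throw_A = 27.1 × sin(50°) = 20.76 m
throw_B = 64.6 × sin(53.8°) = 52.13 m
total = 20.76 + 52.13 = 72.9 m

72.9 m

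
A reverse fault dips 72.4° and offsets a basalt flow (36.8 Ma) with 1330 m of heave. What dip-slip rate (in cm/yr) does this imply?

0.0120 cm/yr

dip-slip = heave / cos(dip) = 1330 m / cos(72.4°) = 4399 m
rate = 4399 m / 36.8 Ma = 0.000120 m/yr = 0.0120 cm/yr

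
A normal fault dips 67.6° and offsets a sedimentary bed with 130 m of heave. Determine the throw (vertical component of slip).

throw = heave × tan(dip) = 130 × tan(67.6°) = 315 m

315 m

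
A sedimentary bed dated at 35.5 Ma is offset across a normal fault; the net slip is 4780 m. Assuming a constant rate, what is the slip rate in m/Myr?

135 m/Myr

rate = 4780 m / 35.5 Ma = 0.000135 m/yr = 135 m/Myr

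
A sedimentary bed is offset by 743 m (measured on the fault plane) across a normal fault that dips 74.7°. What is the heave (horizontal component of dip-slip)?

heave = dip-slip × cos(dip) = 743 m × cos(74.7°) = 196 m

196 m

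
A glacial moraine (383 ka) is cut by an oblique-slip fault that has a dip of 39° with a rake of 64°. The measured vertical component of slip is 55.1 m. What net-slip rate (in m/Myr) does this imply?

254 m/Myr

dip-slip = throw / sin(dip) = 55.1 / sin(39°) = 87.55 m
net slip = dip-slip / sin(rake) = 87.55 / sin(64°) = 97.41 m
rate = 97.41 m / 383 ka = 0.000254 m/yr = 254 m/Myr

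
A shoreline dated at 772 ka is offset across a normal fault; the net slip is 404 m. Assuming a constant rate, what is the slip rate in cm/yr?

0.0523 cm/yr

rate = 404 m / 772 ka = 0.000523 m/yr = 0.0523 cm/yr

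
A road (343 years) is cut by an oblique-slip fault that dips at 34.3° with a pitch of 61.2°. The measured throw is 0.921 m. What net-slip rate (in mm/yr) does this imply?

dip-slip = throw / sin(dip) = 0.921 / sin(34.3°) = 1.634 m
net slip = dip-slip / sin(rake) = 1.634 / sin(61.2°) = 1.865 m
rate = 1.865 m / 343 years = 0.00544 m/yr = 5.44 mm/yr

5.44 mm/yr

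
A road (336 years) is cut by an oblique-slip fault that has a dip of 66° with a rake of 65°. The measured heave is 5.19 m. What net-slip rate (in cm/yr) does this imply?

dip-slip = heave / cos(dip) = 5.19 / cos(66°) = 12.76 m
net slip = dip-slip / sin(rake) = 12.76 / sin(65°) = 14.08 m
rate = 14.08 m / 336 years = 0.0419 m/yr = 4.19 cm/yr

4.19 cm/yr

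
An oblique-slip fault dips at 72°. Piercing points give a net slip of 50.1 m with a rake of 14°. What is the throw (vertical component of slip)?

dip-slip = net slip × sin(rake) = 50.1 m × sin(14°) = 12.12 m
throw = dip-slip × sin(dip) = 12.12 × sin(72°) = 11.5 m

11.5 m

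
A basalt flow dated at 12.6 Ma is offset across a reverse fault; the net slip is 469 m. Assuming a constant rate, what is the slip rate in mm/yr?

rate = 469 m / 12.6 Ma = 0.0000372 m/yr = 0.0372 mm/yr

0.0372 mm/yr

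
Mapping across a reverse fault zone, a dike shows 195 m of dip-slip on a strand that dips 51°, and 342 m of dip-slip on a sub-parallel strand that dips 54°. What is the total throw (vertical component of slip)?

428 m

throw_A = 195 × sin(51°) = 151.5 m
throw_B = 342 × sin(54°) = 276.7 m
total = 151.5 + 276.7 = 428 m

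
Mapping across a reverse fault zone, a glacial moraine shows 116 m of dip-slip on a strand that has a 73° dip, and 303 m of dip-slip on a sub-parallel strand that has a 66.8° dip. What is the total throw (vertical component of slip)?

389 m

throw_A = 116 × sin(73°) = 110.9 m
throw_B = 303 × sin(66.8°) = 278.5 m
total = 110.9 + 278.5 = 389 m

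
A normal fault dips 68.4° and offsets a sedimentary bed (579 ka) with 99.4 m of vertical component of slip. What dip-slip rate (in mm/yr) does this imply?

0.185 mm/yr

dip-slip = throw / sin(dip) = 99.4 m / sin(68.4°) = 106.9 m
rate = 106.9 m / 579 ka = 0.000185 m/yr = 0.185 mm/yr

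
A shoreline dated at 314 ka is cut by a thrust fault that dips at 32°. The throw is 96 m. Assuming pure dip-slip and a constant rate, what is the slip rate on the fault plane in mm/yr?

0.577 mm/yr

dip-slip = throw / sin(dip) = 96 m / sin(32°) = 181.2 m
rate = 181.2 m / 314 ka = 0.000577 m/yr = 0.577 mm/yr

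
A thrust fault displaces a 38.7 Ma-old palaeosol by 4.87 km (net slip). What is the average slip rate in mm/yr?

rate = 4.87 km / 38.7 Ma = 0.000126 m/yr = 0.126 mm/yr

0.126 mm/yr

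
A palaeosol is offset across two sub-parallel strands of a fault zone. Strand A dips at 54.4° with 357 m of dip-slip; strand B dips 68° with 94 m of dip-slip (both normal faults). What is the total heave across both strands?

243 m

heave_A = 357 × cos(54.4°) = 207.8 m
heave_B = 94 × cos(68°) = 35.21 m
total = 207.8 + 35.21 = 243 m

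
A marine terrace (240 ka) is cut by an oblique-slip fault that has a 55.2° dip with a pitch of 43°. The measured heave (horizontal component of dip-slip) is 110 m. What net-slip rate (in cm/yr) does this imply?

0.118 cm/yr

dip-slip = heave / cos(dip) = 110 / cos(55.2°) = 192.7 m
net slip = dip-slip / sin(rake) = 192.7 / sin(43°) = 282.6 m
rate = 282.6 m / 240 ka = 0.00118 m/yr = 0.118 cm/yr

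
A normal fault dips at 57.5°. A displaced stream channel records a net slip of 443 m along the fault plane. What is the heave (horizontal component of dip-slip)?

heave = dip-slip × cos(dip) = 443 m × cos(57.5°) = 238 m

238 m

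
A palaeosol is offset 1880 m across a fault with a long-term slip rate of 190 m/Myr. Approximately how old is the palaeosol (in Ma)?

age = offset / rate = 1880 m / (190 m/Myr) = 9.89e+06 yr = 9.89 Ma

9.89 Ma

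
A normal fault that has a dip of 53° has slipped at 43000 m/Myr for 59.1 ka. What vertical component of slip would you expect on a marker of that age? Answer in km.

dip-slip = rate × time = 43000 m/Myr × 59.1 ka = 2541 m
throw = dip-slip × sin(dip) = 2541 × sin(53°) = 2030 m = 2.03 km

2.03 km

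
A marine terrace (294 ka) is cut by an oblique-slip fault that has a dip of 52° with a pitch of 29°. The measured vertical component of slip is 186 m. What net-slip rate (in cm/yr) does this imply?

0.166 cm/yr

dip-slip = throw / sin(dip) = 186 / sin(52°) = 236 m
net slip = dip-slip / sin(rake) = 236 / sin(29°) = 486.9 m
rate = 486.9 m / 294 ka = 0.00166 m/yr = 0.166 cm/yr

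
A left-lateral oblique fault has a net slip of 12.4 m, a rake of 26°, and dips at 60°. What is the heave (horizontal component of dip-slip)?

2.72 m

dip-slip = net slip × sin(rake) = 12.4 m × sin(26°) = 5.436 m
heave = dip-slip × cos(dip) = 5.436 × cos(60°) = 2.72 m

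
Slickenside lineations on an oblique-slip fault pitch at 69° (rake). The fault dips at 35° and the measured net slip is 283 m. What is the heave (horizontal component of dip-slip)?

dip-slip = net slip × sin(rake) = 283 m × sin(69°) = 264.2 m
heave = dip-slip × cos(dip) = 264.2 × cos(35°) = 216 m

216 m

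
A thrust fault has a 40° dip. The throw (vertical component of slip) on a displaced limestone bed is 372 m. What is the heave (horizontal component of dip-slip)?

443 m

heave = throw / tan(dip) = 372 / tan(40°) = 443 m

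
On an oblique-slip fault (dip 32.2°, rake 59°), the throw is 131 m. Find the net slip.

287 m

dip-slip = throw / sin(dip) = 131 / sin(32.2°) = 245.8 m
net slip = dip-slip / sin(rake) = 245.8 / sin(59°) = 287 m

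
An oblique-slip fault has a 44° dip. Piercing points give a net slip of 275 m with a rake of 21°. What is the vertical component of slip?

68.5 m

dip-slip = net slip × sin(rake) = 275 m × sin(21°) = 98.55 m
throw = dip-slip × sin(dip) = 98.55 × sin(44°) = 68.5 m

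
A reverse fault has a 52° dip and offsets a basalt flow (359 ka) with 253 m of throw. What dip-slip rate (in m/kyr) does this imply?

dip-slip = throw / sin(dip) = 253 m / sin(52°) = 321.1 m
rate = 321.1 m / 359 ka = 0.000894 m/yr = 0.894 m/kyr

0.894 m/kyr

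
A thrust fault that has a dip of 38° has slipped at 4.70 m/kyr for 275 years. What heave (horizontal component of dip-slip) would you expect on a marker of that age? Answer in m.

1.02 m

dip-slip = rate × time = 4.70 m/kyr × 275 years = 1.292 m
heave = dip-slip × cos(dip) = 1.292 × cos(38°) = 1.02 m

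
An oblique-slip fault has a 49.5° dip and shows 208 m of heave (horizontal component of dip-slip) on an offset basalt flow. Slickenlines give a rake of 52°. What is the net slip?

406 m

dip-slip = heave / cos(dip) = 208 / cos(49.5°) = 320.3 m
net slip = dip-slip / sin(rake) = 320.3 / sin(52°) = 406 m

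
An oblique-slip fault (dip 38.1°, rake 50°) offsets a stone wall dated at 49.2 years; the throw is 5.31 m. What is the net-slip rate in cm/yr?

dip-slip = throw / sin(dip) = 5.31 / sin(38.1°) = 8.606 m
net slip = dip-slip / sin(rake) = 8.606 / sin(50°) = 11.23 m
rate = 11.23 m / 49.2 years = 0.228 m/yr = 22.8 cm/yr

22.8 cm/yr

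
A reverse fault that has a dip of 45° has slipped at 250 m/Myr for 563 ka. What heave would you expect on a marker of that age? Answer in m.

99.5 m

dip-slip = rate × time = 250 m/Myr × 563 ka = 140.8 m
heave = dip-slip × cos(dip) = 140.8 × cos(45°) = 99.5 m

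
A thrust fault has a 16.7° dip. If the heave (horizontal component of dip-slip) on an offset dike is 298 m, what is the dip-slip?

311 m

dip-slip = heave / cos(dip) = 298 / cos(16.7°) = 311 m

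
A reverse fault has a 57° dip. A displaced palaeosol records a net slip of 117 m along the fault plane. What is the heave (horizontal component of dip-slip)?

63.7 m

heave = dip-slip × cos(dip) = 117 m × cos(57°) = 63.7 m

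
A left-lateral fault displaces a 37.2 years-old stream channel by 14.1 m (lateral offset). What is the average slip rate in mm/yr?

rate = 14.1 m / 37.2 years = 0.379 m/yr = 379 mm/yr

379 mm/yr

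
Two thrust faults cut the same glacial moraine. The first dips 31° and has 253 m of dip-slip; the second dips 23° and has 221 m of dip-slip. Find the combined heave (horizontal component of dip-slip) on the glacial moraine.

heave_A = 253 × cos(31°) = 216.9 m
heave_B = 221 × cos(23°) = 203.4 m
total = 216.9 + 203.4 = 420 m

420 m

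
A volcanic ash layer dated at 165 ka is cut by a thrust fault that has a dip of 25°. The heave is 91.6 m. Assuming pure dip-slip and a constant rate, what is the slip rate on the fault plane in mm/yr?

0.613 mm/yr

dip-slip = heave / cos(dip) = 91.6 m / cos(25°) = 101.1 m
rate = 101.1 m / 165 ka = 0.000613 m/yr = 0.613 mm/yr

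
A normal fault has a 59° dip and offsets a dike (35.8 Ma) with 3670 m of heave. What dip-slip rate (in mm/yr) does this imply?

0.199 mm/yr

dip-slip = heave / cos(dip) = 3670 m / cos(59°) = 7126 m
rate = 7126 m / 35.8 Ma = 0.000199 m/yr = 0.199 mm/yr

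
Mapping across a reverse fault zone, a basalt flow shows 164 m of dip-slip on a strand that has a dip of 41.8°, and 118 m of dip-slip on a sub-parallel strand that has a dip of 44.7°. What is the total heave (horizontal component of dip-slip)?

206 m

heave_A = 164 × cos(41.8°) = 122.3 m
heave_B = 118 × cos(44.7°) = 83.87 m
total = 122.3 + 83.87 = 206 m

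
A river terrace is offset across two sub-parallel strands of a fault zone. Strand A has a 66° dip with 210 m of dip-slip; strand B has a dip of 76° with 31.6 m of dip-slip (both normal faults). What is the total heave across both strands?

93.1 m

heave_A = 210 × cos(66°) = 85.41 m
heave_B = 31.6 × cos(76°) = 7.645 m
total = 85.41 + 7.645 = 93.1 m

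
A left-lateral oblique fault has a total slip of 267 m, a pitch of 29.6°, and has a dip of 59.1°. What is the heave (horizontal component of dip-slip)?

dip-slip = net slip × sin(rake) = 267 m × sin(29.6°) = 131.9 m
heave = dip-slip × cos(dip) = 131.9 × cos(59.1°) = 67.7 m

67.7 m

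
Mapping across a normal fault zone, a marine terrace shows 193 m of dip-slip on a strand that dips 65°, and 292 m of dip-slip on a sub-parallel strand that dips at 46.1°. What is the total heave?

heave_A = 193 × cos(65°) = 81.57 m
heave_B = 292 × cos(46.1°) = 202.5 m
total = 81.57 + 202.5 = 284 m

284 m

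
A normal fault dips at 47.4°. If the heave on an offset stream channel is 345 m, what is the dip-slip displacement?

dip-slip = heave / cos(dip) = 345 / cos(47.4°) = 510 m

510 m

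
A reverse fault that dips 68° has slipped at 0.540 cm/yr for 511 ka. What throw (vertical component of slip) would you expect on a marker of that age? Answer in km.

dip-slip = rate × time = 0.540 cm/yr × 511 ka = 2759 m
throw = dip-slip × sin(dip) = 2759 × sin(68°) = 2560 m = 2.56 km

2.56 km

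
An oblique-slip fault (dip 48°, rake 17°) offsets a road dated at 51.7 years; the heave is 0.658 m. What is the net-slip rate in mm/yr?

65.1 mm/yr

dip-slip = heave / cos(dip) = 0.658 / cos(48°) = 0.9834 m
net slip = dip-slip / sin(rake) = 0.9834 / sin(17°) = 3.363 m
rate = 3.363 m / 51.7 years = 0.0651 m/yr = 65.1 mm/yr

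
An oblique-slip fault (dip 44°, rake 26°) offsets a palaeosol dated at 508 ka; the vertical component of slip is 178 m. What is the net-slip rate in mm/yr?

dip-slip = throw / sin(dip) = 178 / sin(44°) = 256.2 m
net slip = dip-slip / sin(rake) = 256.2 / sin(26°) = 584.5 m
rate = 584.5 m / 508 ka = 0.00115 m/yr = 1.15 mm/yr

1.15 mm/yr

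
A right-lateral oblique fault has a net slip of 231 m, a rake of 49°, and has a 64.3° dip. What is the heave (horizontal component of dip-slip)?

75.6 m

dip-slip = net slip × sin(rake) = 231 m × sin(49°) = 174.3 m
heave = dip-slip × cos(dip) = 174.3 × cos(64.3°) = 75.6 m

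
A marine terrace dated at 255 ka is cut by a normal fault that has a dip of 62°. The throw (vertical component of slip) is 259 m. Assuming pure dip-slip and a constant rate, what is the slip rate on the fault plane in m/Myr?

dip-slip = throw / sin(dip) = 259 m / sin(62°) = 293.3 m
rate = 293.3 m / 255 ka = 0.00115 m/yr = 1150 m/Myr

1150 m/Myr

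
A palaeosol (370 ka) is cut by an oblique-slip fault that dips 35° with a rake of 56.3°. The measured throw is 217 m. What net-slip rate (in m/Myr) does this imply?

dip-slip = throw / sin(dip) = 217 / sin(35°) = 378.3 m
net slip = dip-slip / sin(rake) = 378.3 / sin(56.3°) = 454.7 m
rate = 454.7 m / 370 ka = 0.00123 m/yr = 1230 m/Myr

1230 m/Myr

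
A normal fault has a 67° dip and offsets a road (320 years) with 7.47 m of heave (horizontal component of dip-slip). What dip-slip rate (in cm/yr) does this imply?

5.97 cm/yr

dip-slip = heave / cos(dip) = 7.47 m / cos(67°) = 19.12 m
rate = 19.12 m / 320 years = 0.0597 m/yr = 5.97 cm/yr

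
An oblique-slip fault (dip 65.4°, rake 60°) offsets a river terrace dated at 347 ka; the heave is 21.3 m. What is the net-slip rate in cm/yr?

dip-slip = heave / cos(dip) = 21.3 / cos(65.4°) = 51.17 m
net slip = dip-slip / sin(rake) = 51.17 / sin(60°) = 59.08 m
rate = 59.08 m / 347 ka = 0.000170 m/yr = 0.0170 cm/yr

0.0170 cm/yr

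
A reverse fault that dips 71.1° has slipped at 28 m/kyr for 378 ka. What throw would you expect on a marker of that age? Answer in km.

10 km

dip-slip = rate × time = 28 m/kyr × 378 ka = 10580 m
throw = dip-slip × sin(dip) = 10580 × sin(71.1°) = 10000 m = 10 km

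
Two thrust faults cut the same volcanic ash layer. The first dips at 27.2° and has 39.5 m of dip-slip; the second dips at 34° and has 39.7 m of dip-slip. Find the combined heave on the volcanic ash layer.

heave_A = 39.5 × cos(27.2°) = 35.13 m
heave_B = 39.7 × cos(34°) = 32.91 m
total = 35.13 + 32.91 = 68 m

68 m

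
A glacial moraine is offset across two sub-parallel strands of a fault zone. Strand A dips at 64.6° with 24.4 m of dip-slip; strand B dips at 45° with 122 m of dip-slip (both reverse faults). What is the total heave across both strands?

96.7 m

heave_A = 24.4 × cos(64.6°) = 10.47 m
heave_B = 122 × cos(45°) = 86.27 m
total = 10.47 + 86.27 = 96.7 m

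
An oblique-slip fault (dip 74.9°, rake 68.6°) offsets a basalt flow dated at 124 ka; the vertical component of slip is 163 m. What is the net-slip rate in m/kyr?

1.46 m/kyr

dip-slip = throw / sin(dip) = 163 / sin(74.9°) = 168.8 m
net slip = dip-slip / sin(rake) = 168.8 / sin(68.6°) = 181.3 m
rate = 181.3 m / 124 ka = 0.00146 m/yr = 1.46 m/kyr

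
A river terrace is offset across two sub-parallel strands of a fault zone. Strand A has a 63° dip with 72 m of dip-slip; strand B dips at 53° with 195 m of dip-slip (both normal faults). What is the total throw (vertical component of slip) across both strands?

throw_A = 72 × sin(63°) = 64.15 m
throw_B = 195 × sin(53°) = 155.7 m
total = 64.15 + 155.7 = 220 m

220 m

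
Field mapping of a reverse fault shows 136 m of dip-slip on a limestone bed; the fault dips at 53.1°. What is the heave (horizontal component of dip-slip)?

heave = dip-slip × cos(dip) = 136 m × cos(53.1°) = 81.7 m

81.7 m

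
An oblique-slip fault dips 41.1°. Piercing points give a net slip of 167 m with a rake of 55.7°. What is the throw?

90.7 m

dip-slip = net slip × sin(rake) = 167 m × sin(55.7°) = 138 m
throw = dip-slip × sin(dip) = 138 × sin(41.1°) = 90.7 m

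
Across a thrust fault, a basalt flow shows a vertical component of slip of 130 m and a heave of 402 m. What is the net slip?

net slip = √(throw² + heave²) = √(130² + 402²) = 422 m

422 m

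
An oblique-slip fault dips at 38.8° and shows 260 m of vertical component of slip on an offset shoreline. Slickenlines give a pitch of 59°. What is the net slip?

484 m

dip-slip = throw / sin(dip) = 260 / sin(38.8°) = 414.9 m
net slip = dip-slip / sin(rake) = 414.9 / sin(59°) = 484 m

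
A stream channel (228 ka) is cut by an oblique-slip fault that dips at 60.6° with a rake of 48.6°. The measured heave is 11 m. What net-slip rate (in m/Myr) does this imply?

dip-slip = heave / cos(dip) = 11 / cos(60.6°) = 22.41 m
net slip = dip-slip / sin(rake) = 22.41 / sin(48.6°) = 29.87 m
rate = 29.87 m / 228 ka = 0.000131 m/yr = 131 m/Myr

131 m/Myr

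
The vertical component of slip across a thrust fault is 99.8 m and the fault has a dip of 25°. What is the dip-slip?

dip-slip = throw / sin(dip) = 99.8 / sin(25°) = 236 m

236 m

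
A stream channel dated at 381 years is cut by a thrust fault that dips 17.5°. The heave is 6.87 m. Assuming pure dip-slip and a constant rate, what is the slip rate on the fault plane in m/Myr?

dip-slip = heave / cos(dip) = 6.87 m / cos(17.5°) = 7.203 m
rate = 7.203 m / 381 years = 0.0189 m/yr = 18900 m/Myr

18900 m/Myr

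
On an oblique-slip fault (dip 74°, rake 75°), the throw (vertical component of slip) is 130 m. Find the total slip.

dip-slip = throw / sin(dip) = 130 / sin(74°) = 135.2 m
net slip = dip-slip / sin(rake) = 135.2 / sin(75°) = 140 m

140 m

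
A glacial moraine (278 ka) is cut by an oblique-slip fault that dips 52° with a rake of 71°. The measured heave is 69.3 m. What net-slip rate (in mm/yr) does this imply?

0.428 mm/yr

dip-slip = heave / cos(dip) = 69.3 / cos(52°) = 112.6 m
net slip = dip-slip / sin(rake) = 112.6 / sin(71°) = 119 m
rate = 119 m / 278 ka = 0.000428 m/yr = 0.428 mm/yr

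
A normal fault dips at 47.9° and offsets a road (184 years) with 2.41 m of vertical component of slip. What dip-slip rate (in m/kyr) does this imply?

dip-slip = throw / sin(dip) = 2.41 m / sin(47.9°) = 3.248 m
rate = 3.248 m / 184 years = 0.0177 m/yr = 17.7 m/kyr

17.7 m/kyr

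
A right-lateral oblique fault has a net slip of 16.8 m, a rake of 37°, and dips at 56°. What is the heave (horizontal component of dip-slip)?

5.65 m

dip-slip = net slip × sin(rake) = 16.8 m × sin(37°) = 10.11 m
heave = dip-slip × cos(dip) = 10.11 × cos(56°) = 5.65 m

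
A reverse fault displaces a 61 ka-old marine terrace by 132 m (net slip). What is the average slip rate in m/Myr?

2160 m/Myr

rate = 132 m / 61 ka = 0.00216 m/yr = 2160 m/Myr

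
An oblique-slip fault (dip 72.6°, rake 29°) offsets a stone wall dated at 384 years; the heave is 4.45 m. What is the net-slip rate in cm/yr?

7.99 cm/yr

dip-slip = heave / cos(dip) = 4.45 / cos(72.6°) = 14.88 m
net slip = dip-slip / sin(rake) = 14.88 / sin(29°) = 30.69 m
rate = 30.69 m / 384 years = 0.0799 m/yr = 7.99 cm/yr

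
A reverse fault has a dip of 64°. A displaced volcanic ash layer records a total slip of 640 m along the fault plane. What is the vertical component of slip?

throw = dip-slip × sin(dip) = 640 m × sin(64°) = 575 m

575 m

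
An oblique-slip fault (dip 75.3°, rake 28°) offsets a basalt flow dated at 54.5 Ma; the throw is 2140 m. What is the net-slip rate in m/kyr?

0.0865 m/kyr

dip-slip = throw / sin(dip) = 2140 / sin(75.3°) = 2212 m
net slip = dip-slip / sin(rake) = 2212 / sin(28°) = 4713 m
rate = 4713 m / 54.5 Ma = 0.0000865 m/yr = 0.0865 m/kyr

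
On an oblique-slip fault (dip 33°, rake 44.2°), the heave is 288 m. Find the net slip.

493 m

dip-slip = heave / cos(dip) = 288 / cos(33°) = 343.4 m
net slip = dip-slip / sin(rake) = 343.4 / sin(44.2°) = 493 m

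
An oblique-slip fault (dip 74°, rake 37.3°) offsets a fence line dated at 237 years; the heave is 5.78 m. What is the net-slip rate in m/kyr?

dip-slip = heave / cos(dip) = 5.78 / cos(74°) = 20.97 m
net slip = dip-slip / sin(rake) = 20.97 / sin(37.3°) = 34.60 m
rate = 34.60 m / 237 years = 0.146 m/yr = 146 m/kyr

146 m/kyr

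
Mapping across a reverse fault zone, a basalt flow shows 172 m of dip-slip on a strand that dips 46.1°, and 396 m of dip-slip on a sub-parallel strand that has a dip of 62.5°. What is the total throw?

throw_A = 172 × sin(46.1°) = 123.9 m
throw_B = 396 × sin(62.5°) = 351.3 m
total = 123.9 + 351.3 = 475 m

475 m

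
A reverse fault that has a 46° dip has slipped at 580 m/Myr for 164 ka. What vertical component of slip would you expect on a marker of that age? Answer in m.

68.4 m

dip-slip = rate × time = 580 m/Myr × 164 ka = 95.12 m
throw = dip-slip × sin(dip) = 95.12 × sin(46°) = 68.4 m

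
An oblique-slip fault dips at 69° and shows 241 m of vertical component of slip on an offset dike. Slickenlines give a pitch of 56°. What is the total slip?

dip-slip = throw / sin(dip) = 241 / sin(69°) = 258.1 m
net slip = dip-slip / sin(rake) = 258.1 / sin(56°) = 311 m

311 m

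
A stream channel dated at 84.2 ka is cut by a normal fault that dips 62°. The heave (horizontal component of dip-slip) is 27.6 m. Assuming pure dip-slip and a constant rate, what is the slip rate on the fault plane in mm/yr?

0.698 mm/yr

dip-slip = heave / cos(dip) = 27.6 m / cos(62°) = 58.79 m
rate = 58.79 m / 84.2 ka = 0.000698 m/yr = 0.698 mm/yr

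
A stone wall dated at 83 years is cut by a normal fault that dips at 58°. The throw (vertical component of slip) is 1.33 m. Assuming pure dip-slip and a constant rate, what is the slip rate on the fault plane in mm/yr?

18.9 mm/yr

dip-slip = throw / sin(dip) = 1.33 m / sin(58°) = 1.568 m
rate = 1.568 m / 83 years = 0.0189 m/yr = 18.9 mm/yr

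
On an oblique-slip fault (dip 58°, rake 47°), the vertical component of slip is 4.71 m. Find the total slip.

7.59 m

dip-slip = throw / sin(dip) = 4.71 / sin(58°) = 5.554 m
net slip = dip-slip / sin(rake) = 5.554 / sin(47°) = 7.59 m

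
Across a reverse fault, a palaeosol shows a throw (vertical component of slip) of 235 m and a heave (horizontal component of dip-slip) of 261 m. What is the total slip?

net slip = √(throw² + heave²) = √(235² + 261²) = 351 m

351 m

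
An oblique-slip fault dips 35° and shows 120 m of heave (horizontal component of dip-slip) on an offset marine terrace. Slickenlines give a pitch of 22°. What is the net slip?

391 m

dip-slip = heave / cos(dip) = 120 / cos(35°) = 146.5 m
net slip = dip-slip / sin(rake) = 146.5 / sin(22°) = 391 m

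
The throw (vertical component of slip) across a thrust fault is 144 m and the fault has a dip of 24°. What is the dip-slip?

354 m

dip-slip = throw / sin(dip) = 144 / sin(24°) = 354 m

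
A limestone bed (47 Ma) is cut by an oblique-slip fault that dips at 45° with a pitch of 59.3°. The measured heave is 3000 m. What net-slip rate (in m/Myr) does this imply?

105 m/Myr

dip-slip = heave / cos(dip) = 3000 / cos(45°) = 4243 m
net slip = dip-slip / sin(rake) = 4243 / sin(59.3°) = 4934 m
rate = 4934 m / 47 Ma = 0.000105 m/yr = 105 m/Myr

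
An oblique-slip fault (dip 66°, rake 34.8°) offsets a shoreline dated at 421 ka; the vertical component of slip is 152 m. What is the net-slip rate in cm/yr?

dip-slip = throw / sin(dip) = 152 / sin(66°) = 166.4 m
net slip = dip-slip / sin(rake) = 166.4 / sin(34.8°) = 291.5 m
rate = 291.5 m / 421 ka = 0.000692 m/yr = 0.0692 cm/yr

0.0692 cm/yr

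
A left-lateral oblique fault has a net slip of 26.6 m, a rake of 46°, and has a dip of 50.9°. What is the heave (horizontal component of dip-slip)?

12.1 m

dip-slip = net slip × sin(rake) = 26.6 m × sin(46°) = 19.13 m
heave = dip-slip × cos(dip) = 19.13 × cos(50.9°) = 12.1 m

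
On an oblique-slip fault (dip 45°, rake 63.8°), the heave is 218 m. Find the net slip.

344 m

dip-slip = heave / cos(dip) = 218 / cos(45°) = 308.3 m
net slip = dip-slip / sin(rake) = 308.3 / sin(63.8°) = 344 m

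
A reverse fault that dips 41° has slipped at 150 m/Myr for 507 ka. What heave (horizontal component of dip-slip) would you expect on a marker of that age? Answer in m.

dip-slip = rate × time = 150 m/Myr × 507 ka = 76.05 m
heave = dip-slip × cos(dip) = 76.05 × cos(41°) = 57.4 m

57.4 m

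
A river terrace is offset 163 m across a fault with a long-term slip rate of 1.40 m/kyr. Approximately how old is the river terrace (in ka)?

age = offset / rate = 163 m / (1.40 m/kyr) = 116000 yr = 116 ka

116 ka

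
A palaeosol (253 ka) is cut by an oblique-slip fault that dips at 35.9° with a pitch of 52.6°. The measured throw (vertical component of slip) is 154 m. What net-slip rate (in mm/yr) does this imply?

1.31 mm/yr

dip-slip = throw / sin(dip) = 154 / sin(35.9°) = 262.6 m
net slip = dip-slip / sin(rake) = 262.6 / sin(52.6°) = 330.6 m
rate = 330.6 m / 253 ka = 0.00131 m/yr = 1.31 mm/yr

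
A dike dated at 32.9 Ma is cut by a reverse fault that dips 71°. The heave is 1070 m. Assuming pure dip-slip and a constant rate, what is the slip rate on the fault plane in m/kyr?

dip-slip = heave / cos(dip) = 1070 m / cos(71°) = 3287 m
rate = 3287 m / 32.9 Ma = 0.0000999 m/yr = 0.0999 m/kyr

0.0999 m/kyr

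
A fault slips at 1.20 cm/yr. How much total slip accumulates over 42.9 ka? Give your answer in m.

515 m

slip = rate × time = 1.20 cm/yr × 42.9 ka = 515 m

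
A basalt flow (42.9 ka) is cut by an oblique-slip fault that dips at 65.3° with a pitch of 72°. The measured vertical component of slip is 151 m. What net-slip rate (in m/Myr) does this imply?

4070 m/Myr

dip-slip = throw / sin(dip) = 151 / sin(65.3°) = 166.2 m
net slip = dip-slip / sin(rake) = 166.2 / sin(72°) = 174.8 m
rate = 174.8 m / 42.9 ka = 0.00407 m/yr = 4070 m/Myr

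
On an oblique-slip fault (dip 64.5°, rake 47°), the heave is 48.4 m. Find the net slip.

dip-slip = heave / cos(dip) = 48.4 / cos(64.5°) = 112.4 m
net slip = dip-slip / sin(rake) = 112.4 / sin(47°) = 154 m

154 m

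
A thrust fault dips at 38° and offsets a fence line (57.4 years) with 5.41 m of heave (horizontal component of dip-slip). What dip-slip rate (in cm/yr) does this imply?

dip-slip = heave / cos(dip) = 5.41 m / cos(38°) = 6.865 m
rate = 6.865 m / 57.4 years = 0.120 m/yr = 12 cm/yr

12 cm/yr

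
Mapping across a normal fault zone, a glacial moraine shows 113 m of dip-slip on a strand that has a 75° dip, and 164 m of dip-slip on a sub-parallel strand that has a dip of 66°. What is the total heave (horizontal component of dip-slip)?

heave_A = 113 × cos(75°) = 29.25 m
heave_B = 164 × cos(66°) = 66.70 m
total = 29.25 + 66.70 = 96 m

96 m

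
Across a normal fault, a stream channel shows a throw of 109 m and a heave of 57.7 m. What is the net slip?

net slip = √(throw² + heave²) = √(109² + 57.7²) = 123 m

123 m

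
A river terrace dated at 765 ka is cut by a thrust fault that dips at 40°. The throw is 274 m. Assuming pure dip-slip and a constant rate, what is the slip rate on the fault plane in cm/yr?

dip-slip = throw / sin(dip) = 274 m / sin(40°) = 426.3 m
rate = 426.3 m / 765 ka = 0.000557 m/yr = 0.0557 cm/yr

0.0557 cm/yr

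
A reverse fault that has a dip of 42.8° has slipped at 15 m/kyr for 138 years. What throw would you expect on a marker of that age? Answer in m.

dip-slip = rate × time = 15 m/kyr × 138 years = 2.070 m
throw = dip-slip × sin(dip) = 2.070 × sin(42.8°) = 1.41 m

1.41 m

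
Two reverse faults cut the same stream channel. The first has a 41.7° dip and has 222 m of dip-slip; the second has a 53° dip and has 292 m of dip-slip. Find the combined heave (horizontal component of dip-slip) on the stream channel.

341 m

heave_A = 222 × cos(41.7°) = 165.8 m
heave_B = 292 × cos(53°) = 175.7 m
total = 165.8 + 175.7 = 341 m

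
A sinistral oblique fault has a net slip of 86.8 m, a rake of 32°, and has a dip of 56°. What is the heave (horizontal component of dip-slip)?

25.7 m

dip-slip = net slip × sin(rake) = 86.8 m × sin(32°) = 46 m
heave = dip-slip × cos(dip) = 46 × cos(56°) = 25.7 m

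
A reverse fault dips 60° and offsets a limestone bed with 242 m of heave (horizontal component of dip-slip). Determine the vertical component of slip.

419 m

throw = heave × tan(dip) = 242 × tan(60°) = 419 m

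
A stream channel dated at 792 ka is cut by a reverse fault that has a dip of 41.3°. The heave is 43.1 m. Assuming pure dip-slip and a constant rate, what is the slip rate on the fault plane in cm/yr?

0.00724 cm/yr

dip-slip = heave / cos(dip) = 43.1 m / cos(41.3°) = 57.37 m
rate = 57.37 m / 792 ka = 0.0000724 m/yr = 0.00724 cm/yr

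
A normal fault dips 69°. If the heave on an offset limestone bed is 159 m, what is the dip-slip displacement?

dip-slip = heave / cos(dip) = 159 / cos(69°) = 444 m

444 m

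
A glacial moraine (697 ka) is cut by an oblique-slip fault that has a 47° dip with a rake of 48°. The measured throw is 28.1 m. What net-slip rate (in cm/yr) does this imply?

0.00742 cm/yr

dip-slip = throw / sin(dip) = 28.1 / sin(47°) = 38.42 m
net slip = dip-slip / sin(rake) = 38.42 / sin(48°) = 51.70 m
rate = 51.70 m / 697 ka = 0.0000742 m/yr = 0.00742 cm/yr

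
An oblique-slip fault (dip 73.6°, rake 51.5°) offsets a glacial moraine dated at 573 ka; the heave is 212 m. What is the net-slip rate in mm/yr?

dip-slip = heave / cos(dip) = 212 / cos(73.6°) = 750.9 m
net slip = dip-slip / sin(rake) = 750.9 / sin(51.5°) = 959.4 m
rate = 959.4 m / 573 ka = 0.00167 m/yr = 1.67 mm/yr

1.67 mm/yr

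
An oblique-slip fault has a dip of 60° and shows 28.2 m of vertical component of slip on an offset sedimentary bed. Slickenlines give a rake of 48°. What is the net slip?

dip-slip = throw / sin(dip) = 28.2 / sin(60°) = 32.56 m
net slip = dip-slip / sin(rake) = 32.56 / sin(48°) = 43.8 m

43.8 m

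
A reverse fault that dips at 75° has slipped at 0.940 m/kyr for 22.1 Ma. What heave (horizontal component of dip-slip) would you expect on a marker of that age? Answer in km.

5.38 km

dip-slip = rate × time = 0.940 m/kyr × 22.1 Ma = 20770 m
heave = dip-slip × cos(dip) = 20770 × cos(75°) = 5380 m = 5.38 km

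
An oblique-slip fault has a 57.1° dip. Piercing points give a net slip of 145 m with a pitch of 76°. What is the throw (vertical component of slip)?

118 m

dip-slip = net slip × sin(rake) = 145 m × sin(76°) = 140.7 m
throw = dip-slip × sin(dip) = 140.7 × sin(57.1°) = 118 m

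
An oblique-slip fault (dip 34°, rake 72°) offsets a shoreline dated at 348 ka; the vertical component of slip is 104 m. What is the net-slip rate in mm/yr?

dip-slip = throw / sin(dip) = 104 / sin(34°) = 186 m
net slip = dip-slip / sin(rake) = 186 / sin(72°) = 195.6 m
rate = 195.6 m / 348 ka = 0.000562 m/yr = 0.562 mm/yr

0.562 mm/yr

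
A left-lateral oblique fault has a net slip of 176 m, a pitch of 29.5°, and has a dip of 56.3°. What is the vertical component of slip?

72.1 m

dip-slip = net slip × sin(rake) = 176 m × sin(29.5°) = 86.67 m
throw = dip-slip × sin(dip) = 86.67 × sin(56.3°) = 72.1 m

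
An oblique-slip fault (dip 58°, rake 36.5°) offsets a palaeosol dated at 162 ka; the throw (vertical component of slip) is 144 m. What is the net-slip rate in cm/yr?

dip-slip = throw / sin(dip) = 144 / sin(58°) = 169.8 m
net slip = dip-slip / sin(rake) = 169.8 / sin(36.5°) = 285.5 m
rate = 285.5 m / 162 ka = 0.00176 m/yr = 0.176 cm/yr

0.176 cm/yr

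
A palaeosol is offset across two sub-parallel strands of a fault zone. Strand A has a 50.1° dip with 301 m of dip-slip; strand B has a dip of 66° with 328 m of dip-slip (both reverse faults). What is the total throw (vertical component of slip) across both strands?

531 m

throw_A = 301 × sin(50.1°) = 230.9 m
throw_B = 328 × sin(66°) = 299.6 m
total = 230.9 + 299.6 = 531 m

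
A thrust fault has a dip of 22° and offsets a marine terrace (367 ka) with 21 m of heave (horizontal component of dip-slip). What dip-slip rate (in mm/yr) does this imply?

dip-slip = heave / cos(dip) = 21 m / cos(22°) = 22.65 m
rate = 22.65 m / 367 ka = 0.0000617 m/yr = 0.0617 mm/yr

0.0617 mm/yr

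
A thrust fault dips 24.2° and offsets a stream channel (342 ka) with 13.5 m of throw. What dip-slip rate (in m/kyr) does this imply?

0.0963 m/kyr

dip-slip = throw / sin(dip) = 13.5 m / sin(24.2°) = 32.93 m
rate = 32.93 m / 342 ka = 0.0000963 m/yr = 0.0963 m/kyr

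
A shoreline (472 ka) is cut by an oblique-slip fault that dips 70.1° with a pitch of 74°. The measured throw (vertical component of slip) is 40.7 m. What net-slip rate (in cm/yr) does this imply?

dip-slip = throw / sin(dip) = 40.7 / sin(70.1°) = 43.28 m
net slip = dip-slip / sin(rake) = 43.28 / sin(74°) = 45.03 m
rate = 45.03 m / 472 ka = 0.0000954 m/yr = 0.00954 cm/yr

0.00954 cm/yr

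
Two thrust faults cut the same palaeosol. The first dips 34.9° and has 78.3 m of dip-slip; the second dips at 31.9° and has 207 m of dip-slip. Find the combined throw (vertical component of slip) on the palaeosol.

154 m

throw_A = 78.3 × sin(34.9°) = 44.80 m
throw_B = 207 × sin(31.9°) = 109.4 m
total = 44.80 + 109.4 = 154 m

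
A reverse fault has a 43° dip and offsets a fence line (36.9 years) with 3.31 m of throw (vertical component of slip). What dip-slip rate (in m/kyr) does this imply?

132 m/kyr

dip-slip = throw / sin(dip) = 3.31 m / sin(43°) = 4.853 m
rate = 4.853 m / 36.9 years = 0.132 m/yr = 132 m/kyr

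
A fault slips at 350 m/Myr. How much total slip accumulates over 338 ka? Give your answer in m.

118 m

slip = rate × time = 350 m/Myr × 338 ka = 118 m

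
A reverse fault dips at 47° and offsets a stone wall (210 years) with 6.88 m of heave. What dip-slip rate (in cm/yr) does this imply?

4.80 cm/yr

dip-slip = heave / cos(dip) = 6.88 m / cos(47°) = 10.09 m
rate = 10.09 m / 210 years = 0.0480 m/yr = 4.80 cm/yr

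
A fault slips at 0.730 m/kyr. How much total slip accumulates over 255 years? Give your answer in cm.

18.6 cm

slip = rate × time = 0.730 m/kyr × 255 years = 0.186 m = 18.6 cm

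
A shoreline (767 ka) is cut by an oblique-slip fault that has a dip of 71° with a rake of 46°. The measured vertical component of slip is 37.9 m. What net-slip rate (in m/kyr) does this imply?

dip-slip = throw / sin(dip) = 37.9 / sin(71°) = 40.08 m
net slip = dip-slip / sin(rake) = 40.08 / sin(46°) = 55.72 m
rate = 55.72 m / 767 ka = 0.0000727 m/yr = 0.0727 m/kyr

0.0727 m/kyr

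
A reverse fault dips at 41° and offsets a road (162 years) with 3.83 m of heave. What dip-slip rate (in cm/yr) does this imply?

dip-slip = heave / cos(dip) = 3.83 m / cos(41°) = 5.075 m
rate = 5.075 m / 162 years = 0.0313 m/yr = 3.13 cm/yr

3.13 cm/yr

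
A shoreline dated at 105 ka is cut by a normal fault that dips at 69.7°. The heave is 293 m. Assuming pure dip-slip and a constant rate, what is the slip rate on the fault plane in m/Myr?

dip-slip = heave / cos(dip) = 293 m / cos(69.7°) = 844.5 m
rate = 844.5 m / 105 ka = 0.00804 m/yr = 8040 m/Myr

8040 m/Myr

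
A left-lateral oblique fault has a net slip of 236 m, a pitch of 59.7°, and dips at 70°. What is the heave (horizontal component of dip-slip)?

69.7 m

dip-slip = net slip × sin(rake) = 236 m × sin(59.7°) = 203.8 m
heave = dip-slip × cos(dip) = 203.8 × cos(70°) = 69.7 m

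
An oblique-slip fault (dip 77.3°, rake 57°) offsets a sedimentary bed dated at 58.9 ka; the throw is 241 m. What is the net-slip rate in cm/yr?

0.500 cm/yr

dip-slip = throw / sin(dip) = 241 / sin(77.3°) = 247 m
net slip = dip-slip / sin(rake) = 247 / sin(57°) = 294.6 m
rate = 294.6 m / 58.9 ka = 0.00500 m/yr = 0.500 cm/yr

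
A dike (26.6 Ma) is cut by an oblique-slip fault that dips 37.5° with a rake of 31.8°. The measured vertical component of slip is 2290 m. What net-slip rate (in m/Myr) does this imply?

dip-slip = throw / sin(dip) = 2290 / sin(37.5°) = 3762 m
net slip = dip-slip / sin(rake) = 3762 / sin(31.8°) = 7139 m
rate = 7139 m / 26.6 Ma = 0.000268 m/yr = 268 m/Myr

268 m/Myr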